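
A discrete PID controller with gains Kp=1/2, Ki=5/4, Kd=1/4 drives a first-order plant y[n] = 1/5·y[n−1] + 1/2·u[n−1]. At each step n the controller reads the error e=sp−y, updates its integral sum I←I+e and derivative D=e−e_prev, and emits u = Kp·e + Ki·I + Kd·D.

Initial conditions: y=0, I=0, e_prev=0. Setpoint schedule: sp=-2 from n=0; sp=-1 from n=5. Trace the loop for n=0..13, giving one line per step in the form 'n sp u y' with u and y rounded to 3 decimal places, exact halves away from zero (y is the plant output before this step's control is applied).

0 -2 -4.000 0.000
1 -2 -2.000 -2.000
2 -2 -3.700 -1.400
3 -2 -2.840 -2.130
4 -2 -3.428 -1.846
5 -1 -1.075 -2.083
6 -1 -2.288 -0.954
7 -1 -1.302 -1.335
8 -1 -1.812 -0.918
9 -1 -1.467 -1.090
10 -1 -1.674 -0.951
11 -1 -1.548 -1.027
12 -1 -1.629 -0.980
13 -1 -1.581 -1.010

(exact arithmetic carried between steps; '≈' marks a value shown rounded to 6 d.p. or computed from one; I and e_prev carry over from the previous line; the table rounds u and y to 3 d.p., halves away from zero)
n=0: y=0, sp=-2, e=sp−y=-2; I=-2, D=e−e_prev=-2; u=1/2·(-2)+5/4·(-2)+1/4·(-2)=-4; next y=1/5·0+1/2·(-4)=-2
n=1: y=-2, sp=-2, e=sp−y=0; I=-2, D=e−e_prev=2; u=1/2·0+5/4·(-2)+1/4·2=-2; next y=1/5·(-2)+1/2·(-2)=-1.4
n=2: y=-1.4, sp=-2, e=sp−y=-0.6; I=-2.6, D=e−e_prev=-0.6; u=1/2·(-0.6)+5/4·(-2.6)+1/4·(-0.6)=-3.7; next y=1/5·(-1.4)+1/2·(-3.7)=-2.13
n=3: y=-2.13, sp=-2, e=sp−y=0.13; I=-2.47, D=e−e_prev=0.73; u=1/2·0.13+5/4·(-2.47)+1/4·0.73=-2.84; next y=1/5·(-2.13)+1/2·(-2.84)=-1.846
n=4: y=-1.846, sp=-2, e=sp−y=-0.154; I=-2.624, D=e−e_prev=-0.284; u=1/2·(-0.154)+5/4·(-2.624)+1/4·(-0.284)=-3.428; next y=1/5·(-1.846)+1/2·(-3.428)=-2.0832
n=5: y=-2.0832, sp=-1, e=sp−y=1.0832; I=-1.5408, D=e−e_prev=1.2372; u=1/2·1.0832+5/4·(-1.5408)+1/4·1.2372=-1.0751; next y=1/5·(-2.0832)+1/2·(-1.0751)=-0.95419
n=6: y=-0.95419, sp=-1, e=sp−y=-0.04581; I=-1.58661, D=e−e_prev=-1.12901; u=1/2·(-0.04581)+5/4·(-1.58661)+1/4·(-1.12901)=-2.28842; next y=1/5·(-0.95419)+1/2·(-2.28842)=-1.335048
n=7: y=-1.335048, sp=-1, e=sp−y=0.335048; I=-1.251562, D=e−e_prev=0.380858; u=1/2·0.335048+5/4·(-1.251562)+1/4·0.380858=-1.301714; next y=1/5·(-1.335048)+1/2·(-1.301714)≈-0.917867
n=8: y≈-0.917867, sp=-1, e=sp−y≈-0.082133; I≈-1.333695, D=e−e_prev≈-0.417181; u=1/2·(-0.082133)+5/4·(-1.333695)+1/4·(-0.417181)≈-1.812481; next y=1/5·(-0.917867)+1/2·(-1.812481)≈-1.089814
n=9: y≈-1.089814, sp=-1, e=sp−y≈0.089814; I≈-1.243881, D=e−e_prev≈0.171947; u=1/2·0.089814+5/4·(-1.243881)+1/4·0.171947≈-1.466958; next y=1/5·(-1.089814)+1/2·(-1.466958)≈-0.951442
n=10: y≈-0.951442, sp=-1, e=sp−y≈-0.048558; I≈-1.292440, D=e−e_prev≈-0.138372; u=1/2·(-0.048558)+5/4·(-1.292440)+1/4·(-0.138372)≈-1.674422; next y=1/5·(-0.951442)+1/2·(-1.674422)≈-1.027499
n=11: y≈-1.027499, sp=-1, e=sp−y≈0.027499; I≈-1.264940, D=e−e_prev≈0.076057; u=1/2·0.027499+5/4·(-1.264940)+1/4·0.076057≈-1.548412; next y=1/5·(-1.027499)+1/2·(-1.548412)≈-0.979706
n=12: y≈-0.979706, sp=-1, e=sp−y≈-0.020294; I≈-1.285235, D=e−e_prev≈-0.047794; u=1/2·(-0.020294)+5/4·(-1.285235)+1/4·(-0.047794)≈-1.628639; next y=1/5·(-0.979706)+1/2·(-1.628639)≈-1.010261
n=13: y≈-1.010261, sp=-1, e=sp−y≈0.010261; I≈-1.274974, D=e−e_prev≈0.030555; u=1/2·0.010261+5/4·(-1.274974)+1/4·0.030555≈-1.580949; next y=1/5·(-1.010261)+1/2·(-1.580949)≈-0.992526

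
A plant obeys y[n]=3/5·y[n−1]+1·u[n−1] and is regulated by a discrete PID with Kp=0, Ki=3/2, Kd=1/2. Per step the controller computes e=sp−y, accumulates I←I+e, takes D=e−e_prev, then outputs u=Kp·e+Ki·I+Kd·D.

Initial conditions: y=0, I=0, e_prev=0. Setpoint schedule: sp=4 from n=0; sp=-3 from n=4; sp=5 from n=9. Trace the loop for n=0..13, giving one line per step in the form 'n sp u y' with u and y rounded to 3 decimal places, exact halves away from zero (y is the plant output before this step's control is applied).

0 4 8.000 0.000
1 4 -4.000 8.000
2 4 8.400 0.800
3 4 -6.560 8.880
4 -3 -3.616 -1.232
5 -3 -1.578 -4.355
6 -3 -1.435 -4.191
7 -3 -0.049 -3.950
8 -3 -1.566 -2.419
9 5 15.524 -3.017
10 5 -10.212 13.714
11 5 16.477 -1.983
12 5 -15.438 15.287
13 5 20.872 -6.265

(exact arithmetic carried between steps; '≈' marks a value shown rounded to 6 d.p. or computed from one; I and e_prev carry over from the previous line; the table rounds u and y to 3 d.p., halves away from zero)
n=0: y=0, sp=4, e=sp−y=4; I=4, D=e−e_prev=4; u=0·4+3/2·4+1/2·4=8; next y=3/5·0+1·8=8
n=1: y=8, sp=4, e=sp−y=-4; I=0, D=e−e_prev=-8; u=0·(-4)+3/2·0+1/2·(-8)=-4; next y=3/5·8+1·(-4)=0.8
n=2: y=0.8, sp=4, e=sp−y=3.2; I=3.2, D=e−e_prev=7.2; u=0·3.2+3/2·3.2+1/2·7.2=8.4; next y=3/5·0.8+1·8.4=8.88
n=3: y=8.88, sp=4, e=sp−y=-4.88; I=-1.68, D=e−e_prev=-8.08; u=0·(-4.88)+3/2·(-1.68)+1/2·(-8.08)=-6.56; next y=3/5·8.88+1·(-6.56)=-1.232
n=4: y=-1.232, sp=-3, e=sp−y=-1.768; I=-3.448, D=e−e_prev=3.112; u=0·(-1.768)+3/2·(-3.448)+1/2·3.112=-3.616; next y=3/5·(-1.232)+1·(-3.616)=-4.3552
n=5: y=-4.3552, sp=-3, e=sp−y=1.3552; I=-2.0928, D=e−e_prev=3.1232; u=0·1.3552+3/2·(-2.0928)+1/2·3.1232=-1.5776; next y=3/5·(-4.3552)+1·(-1.5776)=-4.19072
n=6: y=-4.19072, sp=-3, e=sp−y=1.19072; I=-0.90208, D=e−e_prev=-0.16448; u=0·1.19072+3/2·(-0.90208)+1/2·(-0.16448)=-1.43536; next y=3/5·(-4.19072)+1·(-1.43536)=-3.949792
n=7: y=-3.949792, sp=-3, e=sp−y=0.949792; I=0.047712, D=e−e_prev=-0.240928; u=0·0.949792+3/2·0.047712+1/2·(-0.240928)=-0.048896; next y=3/5·(-3.949792)+1·(-0.048896)≈-2.418771
n=8: y≈-2.418771, sp=-3, e=sp−y≈-0.581229; I≈-0.533517, D=e−e_prev≈-1.531021; u=0·(-0.581229)+3/2·(-0.533517)+1/2·(-1.531021)≈-1.565786; next y=3/5·(-2.418771)+1·(-1.565786)≈-3.017048
n=9: y≈-3.017048, sp=5, e=sp−y≈8.017048; I≈7.483532, D=e−e_prev≈8.598277; u=0·8.017048+3/2·7.483532+1/2·8.598277≈15.524436; next y=3/5·(-3.017048)+1·15.524436≈13.714207
n=10: y≈13.714207, sp=5, e=sp−y≈-8.714207; I≈-1.230675, D=e−e_prev≈-16.731255; u=0·(-8.714207)+3/2·(-1.230675)+1/2·(-16.731255)≈-10.211641; next y=3/5·13.714207+1·(-10.211641)≈-1.983116
n=11: y≈-1.983116, sp=5, e=sp−y≈6.983116; I≈5.752441, D=e−e_prev≈15.697323; u=0·6.983116+3/2·5.752441+1/2·15.697323≈16.477323; next y=3/5·(-1.983116)+1·16.477323≈15.287453
n=12: y≈15.287453, sp=5, e=sp−y≈-10.287453; I≈-4.535012, D=e−e_prev≈-17.270570; u=0·(-10.287453)+3/2·(-4.535012)+1/2·(-17.270570)≈-15.437803; next y=3/5·15.287453+1·(-15.437803)≈-6.265331
n=13: y≈-6.265331, sp=5, e=sp−y≈11.265331; I≈6.730319, D=e−e_prev≈21.552785; u=0·11.265331+3/2·6.730319+1/2·21.552785≈20.871871; next y=3/5·(-6.265331)+1·20.871871≈17.112672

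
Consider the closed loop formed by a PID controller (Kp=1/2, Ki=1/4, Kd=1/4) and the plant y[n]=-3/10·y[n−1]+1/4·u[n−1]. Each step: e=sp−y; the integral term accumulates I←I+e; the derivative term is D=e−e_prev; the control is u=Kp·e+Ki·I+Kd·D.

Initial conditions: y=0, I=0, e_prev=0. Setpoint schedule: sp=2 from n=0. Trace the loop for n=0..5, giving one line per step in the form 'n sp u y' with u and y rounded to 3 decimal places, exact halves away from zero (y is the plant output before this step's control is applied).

(exact arithmetic carried between steps; '≈' marks a value shown rounded to 6 d.p. or computed from one; I and e_prev carry over from the previous line; the table rounds u and y to 3 d.p., halves away from zero)
n=0: y=0, sp=2, e=sp−y=2; I=2, D=e−e_prev=2; u=1/2·2+1/4·2+1/4·2=2; next y=-3/10·0+1/4·2=0.5
n=1: y=0.5, sp=2, e=sp−y=1.5; I=3.5, D=e−e_prev=-0.5; u=1/2·1.5+1/4·3.5+1/4·(-0.5)=1.5; next y=-3/10·0.5+1/4·1.5=0.225
n=2: y=0.225, sp=2, e=sp−y=1.775; I=5.275, D=e−e_prev=0.275; u=1/2·1.775+1/4·5.275+1/4·0.275=2.275; next y=-3/10·0.225+1/4·2.275=0.50125
n=3: y=0.50125, sp=2, e=sp−y=1.49875; I=6.77375, D=e−e_prev=-0.27625; u=1/2·1.49875+1/4·6.77375+1/4·(-0.27625)=2.37375; next y=-3/10·0.50125+1/4·2.37375≈0.443063
n=4: y≈0.443063, sp=2, e=sp−y≈1.556938; I≈8.330688, D=e−e_prev≈0.058188; u=1/2·1.556938+1/4·8.330688+1/4·0.058188≈2.875688; next y=-3/10·0.443063+1/4·2.875688≈0.586003
n=5: y≈0.586003, sp=2, e=sp−y≈1.413997; I≈9.744684, D=e−e_prev≈-0.142941; u=1/2·1.413997+1/4·9.744684+1/4·(-0.142941)≈3.107434; next y=-3/10·0.586003+1/4·3.107434≈0.601058

0 2 2.000 0.000
1 2 1.500 0.500
2 2 2.275 0.225
3 2 2.374 0.501
4 2 2.876 0.443
5 2 3.107 0.586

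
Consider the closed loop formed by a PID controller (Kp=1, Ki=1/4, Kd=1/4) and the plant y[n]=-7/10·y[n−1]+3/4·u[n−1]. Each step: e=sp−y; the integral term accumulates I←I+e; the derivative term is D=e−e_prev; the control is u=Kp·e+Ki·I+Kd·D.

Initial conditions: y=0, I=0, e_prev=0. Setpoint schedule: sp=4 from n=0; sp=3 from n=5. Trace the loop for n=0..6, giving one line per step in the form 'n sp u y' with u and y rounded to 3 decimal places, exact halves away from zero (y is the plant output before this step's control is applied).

0 4 6.000 0.000
1 4 -0.750 4.500
2 4 12.569 -3.713
3 4 -11.163 12.025
4 4 33.988 -16.790
5 3 -50.569 37.244
6 3 106.491 -63.998

(exact arithmetic carried between steps; '≈' marks a value shown rounded to 6 d.p. or computed from one; I and e_prev carry over from the previous line; the table rounds u and y to 3 d.p., halves away from zero)
n=0: y=0, sp=4, e=sp−y=4; I=4, D=e−e_prev=4; u=1·4+1/4·4+1/4·4=6; next y=-7/10·0+3/4·6=4.5
n=1: y=4.5, sp=4, e=sp−y=-0.5; I=3.5, D=e−e_prev=-4.5; u=1·(-0.5)+1/4·3.5+1/4·(-4.5)=-0.75; next y=-7/10·4.5+3/4·(-0.75)=-3.7125
n=2: y=-3.7125, sp=4, e=sp−y=7.7125; I=11.2125, D=e−e_prev=8.2125; u=1·7.7125+1/4·11.2125+1/4·8.2125=12.56875; next y=-7/10·(-3.7125)+3/4·12.56875≈12.025313
n=3: y≈12.025313, sp=4, e=sp−y≈-8.025313; I≈3.187188, D=e−e_prev≈-15.737813; u=1·(-8.025313)+1/4·3.187188+1/4·(-15.737813)≈-11.162969; next y=-7/10·12.025313+3/4·(-11.162969)≈-16.789945
n=4: y≈-16.789945, sp=4, e=sp−y≈20.789945; I≈23.977133, D=e−e_prev≈28.815258; u=1·20.789945+1/4·23.977133+1/4·28.815258≈33.988043; next y=-7/10·(-16.789945)+3/4·33.988043≈37.243994
n=5: y≈37.243994, sp=3, e=sp−y≈-34.243994; I≈-10.266861, D=e−e_prev≈-55.033939; u=1·(-34.243994)+1/4·(-10.266861)+1/4·(-55.033939)≈-50.569194; next y=-7/10·37.243994+3/4·(-50.569194)≈-63.997691
n=6: y≈-63.997691, sp=3, e=sp−y≈66.997691; I≈56.730830, D=e−e_prev≈101.241685; u=1·66.997691+1/4·56.730830+1/4·101.241685≈106.490820; next y=-7/10·(-63.997691)+3/4·106.490820≈124.666499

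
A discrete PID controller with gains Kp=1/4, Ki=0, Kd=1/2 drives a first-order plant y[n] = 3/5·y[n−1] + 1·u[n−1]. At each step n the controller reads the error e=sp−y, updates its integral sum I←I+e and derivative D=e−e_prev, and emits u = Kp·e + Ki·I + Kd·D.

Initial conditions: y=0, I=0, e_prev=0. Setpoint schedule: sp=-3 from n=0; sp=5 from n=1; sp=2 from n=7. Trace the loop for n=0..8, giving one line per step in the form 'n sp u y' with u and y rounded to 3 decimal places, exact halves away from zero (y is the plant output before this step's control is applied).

(exact arithmetic carried between steps; '≈' marks a value shown rounded to 6 d.p. or computed from one; I and e_prev carry over from the previous line; the table rounds u and y to 3 d.p., halves away from zero)
n=0: y=0, sp=-3, e=sp−y=-3; I=-3, D=e−e_prev=-3; u=1/4·(-3)+0·(-3)+1/2·(-3)=-2.25; next y=3/5·0+1·(-2.25)=-2.25
n=1: y=-2.25, sp=5, e=sp−y=7.25; I=4.25, D=e−e_prev=10.25; u=1/4·7.25+0·4.25+1/2·10.25=6.9375; next y=3/5·(-2.25)+1·6.9375=5.5875
n=2: y=5.5875, sp=5, e=sp−y=-0.5875; I=3.6625, D=e−e_prev=-7.8375; u=1/4·(-0.5875)+0·3.6625+1/2·(-7.8375)=-4.065625; next y=3/5·5.5875+1·(-4.065625)=-0.713125
n=3: y=-0.713125, sp=5, e=sp−y=5.713125; I=9.375625, D=e−e_prev=6.300625; u=1/4·5.713125+0·9.375625+1/2·6.300625≈4.578594; next y=3/5·(-0.713125)+1·4.578594≈4.150719
n=4: y≈4.150719, sp=5, e=sp−y≈0.849281; I≈10.224906, D=e−e_prev≈-4.863844; u=1/4·0.849281+0·10.224906+1/2·(-4.863844)≈-2.219602; next y=3/5·4.150719+1·(-2.219602)≈0.270830
n=5: y≈0.270830, sp=5, e=sp−y≈4.729170; I≈14.954077, D=e−e_prev≈3.879889; u=1/4·4.729170+0·14.954077+1/2·3.879889≈3.122237; next y=3/5·0.270830+1·3.122237≈3.284735
n=6: y≈3.284735, sp=5, e=sp−y≈1.715265; I≈16.669342, D=e−e_prev≈-3.013905; u=1/4·1.715265+0·16.669342+1/2·(-3.013905)≈-1.078136; next y=3/5·3.284735+1·(-1.078136)≈0.892705
n=7: y≈0.892705, sp=2, e=sp−y≈1.107295; I≈17.776637, D=e−e_prev≈-0.607970; u=1/4·1.107295+0·17.776637+1/2·(-0.607970)≈-0.027161; next y=3/5·0.892705+1·(-0.027161)≈0.508462
n=8: y≈0.508462, sp=2, e=sp−y≈1.491538; I≈19.268175, D=e−e_prev≈0.384243; u=1/4·1.491538+0·19.268175+1/2·0.384243≈0.565006; next y=3/5·0.508462+1·0.565006≈0.870083

0 -3 -2.250 0.000
1 5 6.938 -2.250
2 5 -4.066 5.588
3 5 4.579 -0.713
4 5 -2.220 4.151
5 5 3.122 0.271
6 5 -1.078 3.285
7 2 -0.027 0.893
8 2 0.565 0.508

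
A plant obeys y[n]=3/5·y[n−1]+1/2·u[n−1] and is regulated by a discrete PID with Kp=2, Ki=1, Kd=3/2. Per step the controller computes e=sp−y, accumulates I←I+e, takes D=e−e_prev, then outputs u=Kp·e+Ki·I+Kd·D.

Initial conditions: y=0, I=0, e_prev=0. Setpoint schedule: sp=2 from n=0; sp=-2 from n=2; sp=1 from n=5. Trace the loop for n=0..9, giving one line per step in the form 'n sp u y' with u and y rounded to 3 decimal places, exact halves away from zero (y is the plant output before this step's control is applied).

0 2 9.000 0.000
1 2 -12.250 4.500
2 -2 9.663 -3.425
3 -2 -22.706 2.776
4 -2 37.905 -9.687
5 1 -62.326 13.140
6 1 119.160 -23.279
7 1 -221.202 45.613
8 1 417.330 -83.233
9 1 -780.518 158.725

(exact arithmetic carried between steps; '≈' marks a value shown rounded to 6 d.p. or computed from one; I and e_prev carry over from the previous line; the table rounds u and y to 3 d.p., halves away from zero)
n=0: y=0, sp=2, e=sp−y=2; I=2, D=e−e_prev=2; u=2·2+1·2+3/2·2=9; next y=3/5·0+1/2·9=4.5
n=1: y=4.5, sp=2, e=sp−y=-2.5; I=-0.5, D=e−e_prev=-4.5; u=2·(-2.5)+1·(-0.5)+3/2·(-4.5)=-12.25; next y=3/5·4.5+1/2·(-12.25)=-3.425
n=2: y=-3.425, sp=-2, e=sp−y=1.425; I=0.925, D=e−e_prev=3.925; u=2·1.425+1·0.925+3/2·3.925=9.6625; next y=3/5·(-3.425)+1/2·9.6625=2.77625
n=3: y=2.77625, sp=-2, e=sp−y=-4.77625; I=-3.85125, D=e−e_prev=-6.20125; u=2·(-4.77625)+1·(-3.85125)+3/2·(-6.20125)=-22.705625; next y=3/5·2.77625+1/2·(-22.705625)≈-9.687063
n=4: y≈-9.687063, sp=-2, e=sp−y≈7.687063; I≈3.835813, D=e−e_prev≈12.463313; u=2·7.687063+1·3.835813+3/2·12.463313≈37.904906; next y=3/5·(-9.687063)+1/2·37.904906≈13.140216
n=5: y≈13.140216, sp=1, e=sp−y≈-12.140216; I≈-8.304403, D=e−e_prev≈-19.827278; u=2·(-12.140216)+1·(-8.304403)+3/2·(-19.827278)≈-62.325752; next y=3/5·13.140216+1/2·(-62.325752)≈-23.278746
n=6: y≈-23.278746, sp=1, e=sp−y≈24.278746; I≈15.974343, D=e−e_prev≈36.418962; u=2·24.278746+1·15.974343+3/2·36.418962≈119.160279; next y=3/5·(-23.278746)+1/2·119.160279≈45.612892
n=7: y≈45.612892, sp=1, e=sp−y≈-44.612892; I≈-28.638548, D=e−e_prev≈-68.891638; u=2·(-44.612892)+1·(-28.638548)+3/2·(-68.891638)≈-221.201789; next y=3/5·45.612892+1/2·(-221.201789)≈-83.233160
n=8: y≈-83.233160, sp=1, e=sp−y≈84.233160; I≈55.594611, D=e−e_prev≈128.846051; u=2·84.233160+1·55.594611+3/2·128.846051≈417.330007; next y=3/5·(-83.233160)+1/2·417.330007≈158.725108
n=9: y≈158.725108, sp=1, e=sp−y≈-157.725108; I≈-102.130497, D=e−e_prev≈-241.958267; u=2·(-157.725108)+1·(-102.130497)+3/2·(-241.958267)≈-780.518113; next y=3/5·158.725108+1/2·(-780.518113)≈-295.023992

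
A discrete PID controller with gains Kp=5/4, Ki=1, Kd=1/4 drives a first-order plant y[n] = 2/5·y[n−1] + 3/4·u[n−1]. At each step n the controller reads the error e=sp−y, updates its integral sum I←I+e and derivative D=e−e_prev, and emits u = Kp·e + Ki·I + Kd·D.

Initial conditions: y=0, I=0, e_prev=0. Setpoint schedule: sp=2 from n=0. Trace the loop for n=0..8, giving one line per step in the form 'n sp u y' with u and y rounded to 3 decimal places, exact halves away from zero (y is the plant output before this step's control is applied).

0 2 5.000 0.000
1 2 -2.875 3.750
2 2 7.328 -0.656
3 2 -5.842 5.234
4 2 11.201 -2.288
5 2 -10.825 7.485
6 2 17.658 -5.125
7 2 -19.166 11.194
8 2 28.446 -9.897

(exact arithmetic carried between steps; '≈' marks a value shown rounded to 6 d.p. or computed from one; I and e_prev carry over from the previous line; the table rounds u and y to 3 d.p., halves away from zero)
n=0: y=0, sp=2, e=sp−y=2; I=2, D=e−e_prev=2; u=5/4·2+1·2+1/4·2=5; next y=2/5·0+3/4·5=3.75
n=1: y=3.75, sp=2, e=sp−y=-1.75; I=0.25, D=e−e_prev=-3.75; u=5/4·(-1.75)+1·0.25+1/4·(-3.75)=-2.875; next y=2/5·3.75+3/4·(-2.875)=-0.65625
n=2: y=-0.65625, sp=2, e=sp−y=2.65625; I=2.90625, D=e−e_prev=4.40625; u=5/4·2.65625+1·2.90625+1/4·4.40625=7.328125; next y=2/5·(-0.65625)+3/4·7.328125≈5.233594
n=3: y≈5.233594, sp=2, e=sp−y≈-3.233594; I≈-0.327344, D=e−e_prev≈-5.889844; u=5/4·(-3.233594)+1·(-0.327344)+1/4·(-5.889844)≈-5.841797; next y=2/5·5.233594+3/4·(-5.841797)≈-2.287910
n=4: y≈-2.287910, sp=2, e=sp−y≈4.287910; I≈3.960566, D=e−e_prev≈7.521504; u=5/4·4.287910+1·3.960566+1/4·7.521504≈11.200830; next y=2/5·(-2.287910)+3/4·11.200830≈7.485458
n=5: y≈7.485458, sp=2, e=sp−y≈-5.485458; I≈-1.524892, D=e−e_prev≈-9.773369; u=5/4·(-5.485458)+1·(-1.524892)+1/4·(-9.773369)≈-10.825057; next y=2/5·7.485458+3/4·(-10.825057)≈-5.124610
n=6: y≈-5.124610, sp=2, e=sp−y≈7.124610; I≈5.599718, D=e−e_prev≈12.610068; u=5/4·7.124610+1·5.599718+1/4·12.610068≈17.657997; next y=2/5·(-5.124610)+3/4·17.657997≈11.193654
n=7: y≈11.193654, sp=2, e=sp−y≈-9.193654; I≈-3.593936, D=e−e_prev≈-16.318263; u=5/4·(-9.193654)+1·(-3.593936)+1/4·(-16.318263)≈-19.165569; next y=2/5·11.193654+3/4·(-19.165569)≈-9.896715
n=8: y≈-9.896715, sp=2, e=sp−y≈11.896715; I≈8.302779, D=e−e_prev≈21.090369; u=5/4·11.896715+1·8.302779+1/4·21.090369≈28.446265; next y=2/5·(-9.896715)+3/4·28.446265≈17.376013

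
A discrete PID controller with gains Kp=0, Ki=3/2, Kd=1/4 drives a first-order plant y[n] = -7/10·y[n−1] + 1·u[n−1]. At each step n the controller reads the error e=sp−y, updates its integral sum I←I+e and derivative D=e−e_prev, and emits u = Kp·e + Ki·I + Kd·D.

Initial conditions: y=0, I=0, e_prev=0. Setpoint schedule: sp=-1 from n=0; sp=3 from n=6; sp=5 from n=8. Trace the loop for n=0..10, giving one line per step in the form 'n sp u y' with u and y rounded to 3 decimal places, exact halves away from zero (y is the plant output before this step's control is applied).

(exact arithmetic carried between steps; '≈' marks a value shown rounded to 6 d.p. or computed from one; I and e_prev carry over from the previous line; the table rounds u and y to 3 d.p., halves away from zero)
n=0: y=0, sp=-1, e=sp−y=-1; I=-1, D=e−e_prev=-1; u=0·(-1)+3/2·(-1)+1/4·(-1)=-1.75; next y=-7/10·0+1·(-1.75)=-1.75
n=1: y=-1.75, sp=-1, e=sp−y=0.75; I=-0.25, D=e−e_prev=1.75; u=0·0.75+3/2·(-0.25)+1/4·1.75=0.0625; next y=-7/10·(-1.75)+1·0.0625=1.2875
n=2: y=1.2875, sp=-1, e=sp−y=-2.2875; I=-2.5375, D=e−e_prev=-3.0375; u=0·(-2.2875)+3/2·(-2.5375)+1/4·(-3.0375)=-4.565625; next y=-7/10·1.2875+1·(-4.565625)=-5.466875
n=3: y=-5.466875, sp=-1, e=sp−y=4.466875; I=1.929375, D=e−e_prev=6.754375; u=0·4.466875+3/2·1.929375+1/4·6.754375≈4.582656; next y=-7/10·(-5.466875)+1·4.582656≈8.409469
n=4: y≈8.409469, sp=-1, e=sp−y≈-9.409469; I≈-7.480094, D=e−e_prev≈-13.876344; u=0·(-9.409469)+3/2·(-7.480094)+1/4·(-13.876344)≈-14.689227; next y=-7/10·8.409469+1·(-14.689227)≈-20.575855
n=5: y≈-20.575855, sp=-1, e=sp−y≈19.575855; I≈12.095761, D=e−e_prev≈28.985323; u=0·19.575855+3/2·12.095761+1/4·28.985323≈25.389972; next y=-7/10·(-20.575855)+1·25.389972≈39.793071
n=6: y≈39.793071, sp=3, e=sp−y≈-36.793071; I≈-24.697310, D=e−e_prev≈-56.368925; u=0·(-36.793071)+3/2·(-24.697310)+1/4·(-56.368925)≈-51.138196; next y=-7/10·39.793071+1·(-51.138196)≈-78.993345
n=7: y≈-78.993345, sp=3, e=sp−y≈81.993345; I≈57.296035, D=e−e_prev≈118.786416; u=0·81.993345+3/2·57.296035+1/4·118.786416≈115.640657; next y=-7/10·(-78.993345)+1·115.640657≈170.935999
n=8: y≈170.935999, sp=5, e=sp−y≈-165.935999; I≈-108.639963, D=e−e_prev≈-247.929344; u=0·(-165.935999)+3/2·(-108.639963)+1/4·(-247.929344)≈-224.942281; next y=-7/10·170.935999+1·(-224.942281)≈-344.597480
n=9: y≈-344.597480, sp=5, e=sp−y≈349.597480; I≈240.957517, D=e−e_prev≈515.533479; u=0·349.597480+3/2·240.957517+1/4·515.533479≈490.319645; next y=-7/10·(-344.597480)+1·490.319645≈731.537881
n=10: y≈731.537881, sp=5, e=sp−y≈-726.537881; I≈-485.580364, D=e−e_prev≈-1076.135361; u=0·(-726.537881)+3/2·(-485.580364)+1/4·(-1076.135361)≈-997.404386; next y=-7/10·731.537881+1·(-997.404386)≈-1509.480903

0 -1 -1.750 0.000
1 -1 0.063 -1.750
2 -1 -4.566 1.288
3 -1 4.583 -5.467
4 -1 -14.689 8.409
5 -1 25.390 -20.576
6 3 -51.138 39.793
7 3 115.641 -78.993
8 5 -224.942 170.936
9 5 490.320 -344.597
10 5 -997.404 731.538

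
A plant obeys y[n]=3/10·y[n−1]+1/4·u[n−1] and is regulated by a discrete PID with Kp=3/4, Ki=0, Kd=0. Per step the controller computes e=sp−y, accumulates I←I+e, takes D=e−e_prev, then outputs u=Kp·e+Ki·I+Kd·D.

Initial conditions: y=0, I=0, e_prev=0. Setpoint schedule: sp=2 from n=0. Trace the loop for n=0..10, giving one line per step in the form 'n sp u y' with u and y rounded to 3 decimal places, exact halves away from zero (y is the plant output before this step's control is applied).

0 2 1.500 0.000
1 2 1.219 0.375
2 2 1.187 0.417
3 2 1.184 0.422
4 2 1.183 0.422
5 2 1.183 0.423
6 2 1.183 0.423
7 2 1.183 0.423
8 2 1.183 0.423
9 2 1.183 0.423
10 2 1.183 0.423

(exact arithmetic carried between steps; '≈' marks a value shown rounded to 6 d.p. or computed from one; I and e_prev carry over from the previous line; the table rounds u and y to 3 d.p., halves away from zero)
n=0: y=0, sp=2, e=sp−y=2; I=2, D=e−e_prev=2; u=3/4·2+0·2+0·2=1.5; next y=3/10·0+1/4·1.5=0.375
n=1: y=0.375, sp=2, e=sp−y=1.625; I=3.625, D=e−e_prev=-0.375; u=3/4·1.625+0·3.625+0·(-0.375)=1.21875; next y=3/10·0.375+1/4·1.21875≈0.417188
n=2: y≈0.417188, sp=2, e=sp−y≈1.582813; I≈5.207813, D=e−e_prev≈-0.042188; u=3/4·1.582813+0·5.207813+0·(-0.042188)≈1.187109; next y=3/10·0.417188+1/4·1.187109≈0.421934
n=3: y≈0.421934, sp=2, e=sp−y≈1.578066; I≈6.785879, D=e−e_prev≈-0.004746; u=3/4·1.578066+0·6.785879+0·(-0.004746)≈1.183550; next y=3/10·0.421934+1/4·1.183550≈0.422468
n=4: y≈0.422468, sp=2, e=sp−y≈1.577532; I≈8.363411, D=e−e_prev≈-0.000534; u=3/4·1.577532+0·8.363411+0·(-0.000534)≈1.183149; next y=3/10·0.422468+1/4·1.183149≈0.422528
n=5: y≈0.422528, sp=2, e=sp−y≈1.577472; I≈9.940884, D=e−e_prev≈-0.000060; u=3/4·1.577472+0·9.940884+0·(-0.000060)≈1.183104; next y=3/10·0.422528+1/4·1.183104≈0.422534
n=6: y≈0.422534, sp=2, e=sp−y≈1.577466; I≈11.518349, D=e−e_prev≈-0.000007; u=3/4·1.577466+0·11.518349+0·(-0.000007)≈1.183099; next y=3/10·0.422534+1/4·1.183099≈0.422535
n=7: y≈0.422535, sp=2, e=sp−y≈1.577465; I≈13.095814, D=e−e_prev≈-0.000001; u=3/4·1.577465+0·13.095814+0·(-0.000001)≈1.183099; next y=3/10·0.422535+1/4·1.183099≈0.422535
n=8: y≈0.422535, sp=2, e=sp−y≈1.577465; I≈14.673279, D=e−e_prev≈0.000000; u=3/4·1.577465+0·14.673279+0·0.000000≈1.183099; next y=3/10·0.422535+1/4·1.183099≈0.422535
n=9: y≈0.422535, sp=2, e=sp−y≈1.577465; I≈16.250744, D=e−e_prev≈0.000000; u=3/4·1.577465+0·16.250744+0·0.000000≈1.183099; next y=3/10·0.422535+1/4·1.183099≈0.422535
n=10: y≈0.422535, sp=2, e=sp−y≈1.577465; I≈17.828209, D=e−e_prev≈0.000000; u=3/4·1.577465+0·17.828209+0·0.000000≈1.183099; next y=3/10·0.422535+1/4·1.183099≈0.422535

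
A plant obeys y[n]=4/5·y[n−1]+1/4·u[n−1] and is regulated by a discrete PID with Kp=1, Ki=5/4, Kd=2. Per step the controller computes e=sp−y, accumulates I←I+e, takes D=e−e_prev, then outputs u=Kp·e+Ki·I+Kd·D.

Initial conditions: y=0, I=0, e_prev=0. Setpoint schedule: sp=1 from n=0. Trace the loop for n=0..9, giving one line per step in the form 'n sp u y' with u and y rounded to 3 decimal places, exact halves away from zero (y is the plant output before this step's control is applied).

0 1 4.250 0.000
1 1 -1.016 1.063
2 1 3.013 0.596
3 1 -0.110 1.230
4 1 2.033 0.957
5 1 0.193 1.274
6 1 1.362 1.067
7 1 0.325 1.194
8 1 1.006 1.037
9 1 0.457 1.081

(exact arithmetic carried between steps; '≈' marks a value shown rounded to 6 d.p. or computed from one; I and e_prev carry over from the previous line; the table rounds u and y to 3 d.p., halves away from zero)
n=0: y=0, sp=1, e=sp−y=1; I=1, D=e−e_prev=1; u=1·1+5/4·1+2·1=4.25; next y=4/5·0+1/4·4.25=1.0625
n=1: y=1.0625, sp=1, e=sp−y=-0.0625; I=0.9375, D=e−e_prev=-1.0625; u=1·(-0.0625)+5/4·0.9375+2·(-1.0625)=-1.015625; next y=4/5·1.0625+1/4·(-1.015625)≈0.596094
n=2: y≈0.596094, sp=1, e=sp−y≈0.403906; I≈1.341406, D=e−e_prev≈0.466406; u=1·0.403906+5/4·1.341406+2·0.466406≈3.013477; next y=4/5·0.596094+1/4·3.013477≈1.230244
n=3: y≈1.230244, sp=1, e=sp−y≈-0.230244; I≈1.111162, D=e−e_prev≈-0.634150; u=1·(-0.230244)+5/4·1.111162+2·(-0.634150)≈-0.109592; next y=4/5·1.230244+1/4·(-0.109592)≈0.956797
n=4: y≈0.956797, sp=1, e=sp−y≈0.043203; I≈1.154365, D=e−e_prev≈0.273447; u=1·0.043203+5/4·1.154365+2·0.273447≈2.033053; next y=4/5·0.956797+1/4·2.033053≈1.273701
n=5: y≈1.273701, sp=1, e=sp−y≈-0.273701; I≈0.880664, D=e−e_prev≈-0.316904; u=1·(-0.273701)+5/4·0.880664+2·(-0.316904)≈0.193322; next y=4/5·1.273701+1/4·0.193322≈1.067291
n=6: y≈1.067291, sp=1, e=sp−y≈-0.067291; I≈0.813373, D=e−e_prev≈0.206410; u=1·(-0.067291)+5/4·0.813373+2·0.206410≈1.362244; next y=4/5·1.067291+1/4·1.362244≈1.194394
n=7: y≈1.194394, sp=1, e=sp−y≈-0.194394; I≈0.618979, D=e−e_prev≈-0.127103; u=1·(-0.194394)+5/4·0.618979+2·(-0.127103)≈0.325124; next y=4/5·1.194394+1/4·0.325124≈1.036796
n=8: y≈1.036796, sp=1, e=sp−y≈-0.036796; I≈0.582183, D=e−e_prev≈0.157598; u=1·(-0.036796)+5/4·0.582183+2·0.157598≈1.006128; next y=4/5·1.036796+1/4·1.006128≈1.080969
n=9: y≈1.080969, sp=1, e=sp−y≈-0.080969; I≈0.501214, D=e−e_prev≈-0.044173; u=1·(-0.080969)+5/4·0.501214+2·(-0.044173)≈0.457203; next y=4/5·1.080969+1/4·0.457203≈0.979076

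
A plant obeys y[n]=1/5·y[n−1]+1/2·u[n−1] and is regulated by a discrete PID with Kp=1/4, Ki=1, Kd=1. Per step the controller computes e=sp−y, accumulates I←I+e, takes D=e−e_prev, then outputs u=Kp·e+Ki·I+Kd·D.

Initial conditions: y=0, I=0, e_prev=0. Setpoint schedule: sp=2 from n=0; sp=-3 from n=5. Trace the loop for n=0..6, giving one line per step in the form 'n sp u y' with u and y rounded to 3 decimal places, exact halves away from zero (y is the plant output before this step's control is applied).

(exact arithmetic carried between steps; '≈' marks a value shown rounded to 6 d.p. or computed from one; I and e_prev carry over from the previous line; the table rounds u and y to 3 d.p., halves away from zero)
n=0: y=0, sp=2, e=sp−y=2; I=2, D=e−e_prev=2; u=1/4·2+1·2+1·2=4.5; next y=1/5·0+1/2·4.5=2.25
n=1: y=2.25, sp=2, e=sp−y=-0.25; I=1.75, D=e−e_prev=-2.25; u=1/4·(-0.25)+1·1.75+1·(-2.25)=-0.5625; next y=1/5·2.25+1/2·(-0.5625)=0.16875
n=2: y=0.16875, sp=2, e=sp−y=1.83125; I=3.58125, D=e−e_prev=2.08125; u=1/4·1.83125+1·3.58125+1·2.08125≈6.120313; next y=1/5·0.16875+1/2·6.120313≈3.093906
n=3: y≈3.093906, sp=2, e=sp−y≈-1.093906; I≈2.487344, D=e−e_prev≈-2.925156; u=1/4·(-1.093906)+1·2.487344+1·(-2.925156)≈-0.711289; next y=1/5·3.093906+1/2·(-0.711289)≈0.263137
n=4: y≈0.263137, sp=2, e=sp−y≈1.736863; I≈4.224207, D=e−e_prev≈2.830770; u=1/4·1.736863+1·4.224207+1·2.830770≈7.489192; next y=1/5·0.263137+1/2·7.489192≈3.797224
n=5: y≈3.797224, sp=-3, e=sp−y≈-6.797224; I≈-2.573017, D=e−e_prev≈-8.534087; u=1/4·(-6.797224)+1·(-2.573017)+1·(-8.534087)≈-12.806409; next y=1/5·3.797224+1/2·(-12.806409)≈-5.643760
n=6: y≈-5.643760, sp=-3, e=sp−y≈2.643760; I≈0.070743, D=e−e_prev≈9.440983; u=1/4·2.643760+1·0.070743+1·9.440983≈10.172667; next y=1/5·(-5.643760)+1/2·10.172667≈3.957581

0 2 4.500 0.000
1 2 -0.563 2.250
2 2 6.120 0.169
3 2 -0.711 3.094
4 2 7.489 0.263
5 -3 -12.806 3.797
6 -3 10.173 -5.644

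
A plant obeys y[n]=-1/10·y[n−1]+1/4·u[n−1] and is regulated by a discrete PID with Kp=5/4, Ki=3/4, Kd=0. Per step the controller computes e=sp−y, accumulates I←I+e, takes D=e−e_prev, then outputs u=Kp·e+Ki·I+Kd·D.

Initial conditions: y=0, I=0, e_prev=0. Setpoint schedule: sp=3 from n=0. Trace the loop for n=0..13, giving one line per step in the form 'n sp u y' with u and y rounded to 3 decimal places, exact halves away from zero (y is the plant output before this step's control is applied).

(exact arithmetic carried between steps; '≈' marks a value shown rounded to 6 d.p. or computed from one; I and e_prev carry over from the previous line; the table rounds u and y to 3 d.p., halves away from zero)
n=0: y=0, sp=3, e=sp−y=3; I=3, D=e−e_prev=3; u=5/4·3+3/4·3+0·3=6; next y=-1/10·0+1/4·6=1.5
n=1: y=1.5, sp=3, e=sp−y=1.5; I=4.5, D=e−e_prev=-1.5; u=5/4·1.5+3/4·4.5+0·(-1.5)=5.25; next y=-1/10·1.5+1/4·5.25=1.1625
n=2: y=1.1625, sp=3, e=sp−y=1.8375; I=6.3375, D=e−e_prev=0.3375; u=5/4·1.8375+3/4·6.3375+0·0.3375=7.05; next y=-1/10·1.1625+1/4·7.05=1.64625
n=3: y=1.64625, sp=3, e=sp−y=1.35375; I=7.69125, D=e−e_prev=-0.48375; u=5/4·1.35375+3/4·7.69125+0·(-0.48375)=7.460625; next y=-1/10·1.64625+1/4·7.460625≈1.700531
n=4: y≈1.700531, sp=3, e=sp−y≈1.299469; I≈8.990719, D=e−e_prev≈-0.054281; u=5/4·1.299469+3/4·8.990719+0·(-0.054281)≈8.367375; next y=-1/10·1.700531+1/4·8.367375≈1.921791
n=5: y≈1.921791, sp=3, e=sp−y≈1.078209; I≈10.068928, D=e−e_prev≈-0.221259; u=5/4·1.078209+3/4·10.068928+0·(-0.221259)≈8.899458; next y=-1/10·1.921791+1/4·8.899458≈2.032685
n=6: y≈2.032685, sp=3, e=sp−y≈0.967315; I≈11.036243, D=e−e_prev≈-0.110895; u=5/4·0.967315+3/4·11.036243+0·(-0.110895)≈9.486325; next y=-1/10·2.032685+1/4·9.486325≈2.168313
n=7: y≈2.168313, sp=3, e=sp−y≈0.831687; I≈11.867930, D=e−e_prev≈-0.135627; u=5/4·0.831687+3/4·11.867930+0·(-0.135627)≈9.940556; next y=-1/10·2.168313+1/4·9.940556≈2.268308
n=8: y≈2.268308, sp=3, e=sp−y≈0.731692; I≈12.599622, D=e−e_prev≈-0.099995; u=5/4·0.731692+3/4·12.599622+0·(-0.099995)≈10.364332; next y=-1/10·2.268308+1/4·10.364332≈2.364252
n=9: y≈2.364252, sp=3, e=sp−y≈0.635748; I≈13.235370, D=e−e_prev≈-0.095944; u=5/4·0.635748+3/4·13.235370+0·(-0.095944)≈10.721212; next y=-1/10·2.364252+1/4·10.721212≈2.443878
n=10: y≈2.443878, sp=3, e=sp−y≈0.556122; I≈13.791492, D=e−e_prev≈-0.079626; u=5/4·0.556122+3/4·13.791492+0·(-0.079626)≈11.038772; next y=-1/10·2.443878+1/4·11.038772≈2.515305
n=11: y≈2.515305, sp=3, e=sp−y≈0.484695; I≈14.276187, D=e−e_prev≈-0.071427; u=5/4·0.484695+3/4·14.276187+0·(-0.071427)≈11.313009; next y=-1/10·2.515305+1/4·11.313009≈2.576722
n=12: y≈2.576722, sp=3, e=sp−y≈0.423278; I≈14.699465, D=e−e_prev≈-0.061417; u=5/4·0.423278+3/4·14.699465+0·(-0.061417)≈11.553697; next y=-1/10·2.576722+1/4·11.553697≈2.630752
n=13: y≈2.630752, sp=3, e=sp−y≈0.369248; I≈15.068713, D=e−e_prev≈-0.054030; u=5/4·0.369248+3/4·15.068713+0·(-0.054030)≈11.763095; next y=-1/10·2.630752+1/4·11.763095≈2.677699

0 3 6.000 0.000
1 3 5.250 1.500
2 3 7.050 1.163
3 3 7.461 1.646
4 3 8.367 1.701
5 3 8.899 1.922
6 3 9.486 2.033
7 3 9.941 2.168
8 3 10.364 2.268
9 3 10.721 2.364
10 3 11.039 2.444
11 3 11.313 2.515
12 3 11.554 2.577
13 3 11.763 2.631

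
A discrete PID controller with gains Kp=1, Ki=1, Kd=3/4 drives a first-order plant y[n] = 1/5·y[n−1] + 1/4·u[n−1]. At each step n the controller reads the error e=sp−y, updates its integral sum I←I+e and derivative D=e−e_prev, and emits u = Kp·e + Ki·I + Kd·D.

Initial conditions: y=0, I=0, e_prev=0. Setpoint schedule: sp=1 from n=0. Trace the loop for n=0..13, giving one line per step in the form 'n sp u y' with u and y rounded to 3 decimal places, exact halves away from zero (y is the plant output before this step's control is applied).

0 1 2.750 0.000
1 1 1.109 0.688
2 1 2.687 0.415
3 1 2.133 0.755
4 1 2.827 0.684
5 1 2.652 0.844
6 1 2.961 0.832
7 1 2.914 0.906
8 1 3.055 0.910
9 1 3.049 0.946
10 1 3.114 0.951
11 1 3.119 0.969
12 1 3.150 0.974
13 1 3.156 0.982

(exact arithmetic carried between steps; '≈' marks a value shown rounded to 6 d.p. or computed from one; I and e_prev carry over from the previous line; the table rounds u and y to 3 d.p., halves away from zero)
n=0: y=0, sp=1, e=sp−y=1; I=1, D=e−e_prev=1; u=1·1+1·1+3/4·1=2.75; next y=1/5·0+1/4·2.75=0.6875
n=1: y=0.6875, sp=1, e=sp−y=0.3125; I=1.3125, D=e−e_prev=-0.6875; u=1·0.3125+1·1.3125+3/4·(-0.6875)=1.109375; next y=1/5·0.6875+1/4·1.109375≈0.414844
n=2: y≈0.414844, sp=1, e=sp−y≈0.585156; I≈1.897656, D=e−e_prev≈0.272656; u=1·0.585156+1·1.897656+3/4·0.272656≈2.687305; next y=1/5·0.414844+1/4·2.687305≈0.754795
n=3: y≈0.754795, sp=1, e=sp−y≈0.245205; I≈2.142861, D=e−e_prev≈-0.339951; u=1·0.245205+1·2.142861+3/4·(-0.339951)≈2.133103; next y=1/5·0.754795+1/4·2.133103≈0.684235
n=4: y≈0.684235, sp=1, e=sp−y≈0.315765; I≈2.458627, D=e−e_prev≈0.070560; u=1·0.315765+1·2.458627+3/4·0.070560≈2.827312; next y=1/5·0.684235+1/4·2.827312≈0.843675
n=5: y≈0.843675, sp=1, e=sp−y≈0.156325; I≈2.614952, D=e−e_prev≈-0.159440; u=1·0.156325+1·2.614952+3/4·(-0.159440)≈2.651697; next y=1/5·0.843675+1/4·2.651697≈0.831659
n=6: y≈0.831659, sp=1, e=sp−y≈0.168341; I≈2.783293, D=e−e_prev≈0.012016; u=1·0.168341+1·2.783293+3/4·0.012016≈2.960645; next y=1/5·0.831659+1/4·2.960645≈0.906493
n=7: y≈0.906493, sp=1, e=sp−y≈0.093507; I≈2.876799, D=e−e_prev≈-0.074834; u=1·0.093507+1·2.876799+3/4·(-0.074834)≈2.914181; next y=1/5·0.906493+1/4·2.914181≈0.909844
n=8: y≈0.909844, sp=1, e=sp−y≈0.090156; I≈2.966956, D=e−e_prev≈-0.003351; u=1·0.090156+1·2.966956+3/4·(-0.003351)≈3.054599; next y=1/5·0.909844+1/4·3.054599≈0.945618
n=9: y≈0.945618, sp=1, e=sp−y≈0.054382; I≈3.021337, D=e−e_prev≈-0.035775; u=1·0.054382+1·3.021337+3/4·(-0.035775)≈3.048888; next y=1/5·0.945618+1/4·3.048888≈0.951346
n=10: y≈0.951346, sp=1, e=sp−y≈0.048654; I≈3.069992, D=e−e_prev≈-0.005727; u=1·0.048654+1·3.069992+3/4·(-0.005727)≈3.114351; next y=1/5·0.951346+1/4·3.114351≈0.968857
n=11: y≈0.968857, sp=1, e=sp−y≈0.031143; I≈3.101135, D=e−e_prev≈-0.017511; u=1·0.031143+1·3.101135+3/4·(-0.017511)≈3.119145; next y=1/5·0.968857+1/4·3.119145≈0.973558
n=12: y≈0.973558, sp=1, e=sp−y≈0.026442; I≈3.127577, D=e−e_prev≈-0.004701; u=1·0.026442+1·3.127577+3/4·(-0.004701)≈3.150494; next y=1/5·0.973558+1/4·3.150494≈0.982335
n=13: y≈0.982335, sp=1, e=sp−y≈0.017665; I≈3.145242, D=e−e_prev≈-0.008778; u=1·0.017665+1·3.145242+3/4·(-0.008778)≈3.156324; next y=1/5·0.982335+1/4·3.156324≈0.985548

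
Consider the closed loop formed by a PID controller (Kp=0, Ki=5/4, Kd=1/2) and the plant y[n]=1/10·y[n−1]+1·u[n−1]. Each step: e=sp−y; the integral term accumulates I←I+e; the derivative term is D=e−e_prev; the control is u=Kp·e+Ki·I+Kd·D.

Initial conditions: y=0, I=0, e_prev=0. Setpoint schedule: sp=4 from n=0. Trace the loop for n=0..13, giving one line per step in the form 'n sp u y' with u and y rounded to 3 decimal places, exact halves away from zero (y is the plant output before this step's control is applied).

0 4 7.000 0.000
1 4 -2.250 7.000
2 4 12.463 -1.550
3 4 -9.126 12.308
4 4 22.773 -7.895
5 4 -24.747 21.983
6 4 45.644 -22.548
7 4 -58.827 43.389
8 4 96.190 -54.488
9 4 -133.790 90.741
10 4 207.448 -124.716
11 4 -298.847 194.977
12 4 452.349 -279.350
13 4 -662.213 424.414

(exact arithmetic carried between steps; '≈' marks a value shown rounded to 6 d.p. or computed from one; I and e_prev carry over from the previous line; the table rounds u and y to 3 d.p., halves away from zero)
n=0: y=0, sp=4, e=sp−y=4; I=4, D=e−e_prev=4; u=0·4+5/4·4+1/2·4=7; next y=1/10·0+1·7=7
n=1: y=7, sp=4, e=sp−y=-3; I=1, D=e−e_prev=-7; u=0·(-3)+5/4·1+1/2·(-7)=-2.25; next y=1/10·7+1·(-2.25)=-1.55
n=2: y=-1.55, sp=4, e=sp−y=5.55; I=6.55, D=e−e_prev=8.55; u=0·5.55+5/4·6.55+1/2·8.55=12.4625; next y=1/10·(-1.55)+1·12.4625=12.3075
n=3: y=12.3075, sp=4, e=sp−y=-8.3075; I=-1.7575, D=e−e_prev=-13.8575; u=0·(-8.3075)+5/4·(-1.7575)+1/2·(-13.8575)=-9.125625; next y=1/10·12.3075+1·(-9.125625)=-7.894875
n=4: y=-7.894875, sp=4, e=sp−y=11.894875; I=10.137375, D=e−e_prev=20.202375; u=0·11.894875+5/4·10.137375+1/2·20.202375≈22.772906; next y=1/10·(-7.894875)+1·22.772906≈21.983419
n=5: y≈21.983419, sp=4, e=sp−y≈-17.983419; I≈-7.846044, D=e−e_prev≈-29.878294; u=0·(-17.983419)+5/4·(-7.846044)+1/2·(-29.878294)≈-24.746702; next y=1/10·21.983419+1·(-24.746702)≈-22.548360
n=6: y≈-22.548360, sp=4, e=sp−y≈26.548360; I≈18.702316, D=e−e_prev≈44.531778; u=0·26.548360+5/4·18.702316+1/2·44.531778≈45.643784; next y=1/10·(-22.548360)+1·45.643784≈43.388948
n=7: y≈43.388948, sp=4, e=sp−y≈-39.388948; I≈-20.686632, D=e−e_prev≈-65.937308; u=0·(-39.388948)+5/4·(-20.686632)+1/2·(-65.937308)≈-58.826944; next y=1/10·43.388948+1·(-58.826944)≈-54.488049
n=8: y≈-54.488049, sp=4, e=sp−y≈58.488049; I≈37.801417, D=e−e_prev≈97.876998; u=0·58.488049+5/4·37.801417+1/2·97.876998≈96.190270; next y=1/10·(-54.488049)+1·96.190270≈90.741465
n=9: y≈90.741465, sp=4, e=sp−y≈-86.741465; I≈-48.940048, D=e−e_prev≈-145.229515; u=0·(-86.741465)+5/4·(-48.940048)+1/2·(-145.229515)≈-133.789818; next y=1/10·90.741465+1·(-133.789818)≈-124.715671
n=10: y≈-124.715671, sp=4, e=sp−y≈128.715671; I≈79.775623, D=e−e_prev≈215.457136; u=0·128.715671+5/4·79.775623+1/2·215.457136≈207.448097; next y=1/10·(-124.715671)+1·207.448097≈194.976530
n=11: y≈194.976530, sp=4, e=sp−y≈-190.976530; I≈-111.200907, D=e−e_prev≈-319.692201; u=0·(-190.976530)+5/4·(-111.200907)+1/2·(-319.692201)≈-298.847234; next y=1/10·194.976530+1·(-298.847234)≈-279.349581
n=12: y≈-279.349581, sp=4, e=sp−y≈283.349581; I≈172.148674, D=e−e_prev≈474.326110; u=0·283.349581+5/4·172.148674+1/2·474.326110≈452.348898; next y=1/10·(-279.349581)+1·452.348898≈424.413940
n=13: y≈424.413940, sp=4, e=sp−y≈-420.413940; I≈-248.265266, D=e−e_prev≈-703.763521; u=0·(-420.413940)+5/4·(-248.265266)+1/2·(-703.763521)≈-662.213342; next y=1/10·424.413940+1·(-662.213342)≈-619.771948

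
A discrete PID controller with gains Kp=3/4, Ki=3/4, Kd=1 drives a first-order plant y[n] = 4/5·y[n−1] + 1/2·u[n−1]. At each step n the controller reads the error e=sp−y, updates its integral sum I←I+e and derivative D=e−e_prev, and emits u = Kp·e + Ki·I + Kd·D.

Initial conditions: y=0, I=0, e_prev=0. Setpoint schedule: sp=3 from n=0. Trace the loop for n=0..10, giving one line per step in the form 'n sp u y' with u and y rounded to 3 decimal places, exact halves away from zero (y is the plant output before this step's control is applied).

0 3 7.500 0.000
1 3 -2.625 3.750
2 3 5.719 1.688
3 3 -1.664 4.209
4 3 4.136 2.535
5 3 -1.092 4.096
6 3 3.060 2.731
7 3 -0.563 3.715
8 3 2.446 2.690
9 3 -0.058 3.375
10 3 2.106 2.671

(exact arithmetic carried between steps; '≈' marks a value shown rounded to 6 d.p. or computed from one; I and e_prev carry over from the previous line; the table rounds u and y to 3 d.p., halves away from zero)
n=0: y=0, sp=3, e=sp−y=3; I=3, D=e−e_prev=3; u=3/4·3+3/4·3+1·3=7.5; next y=4/5·0+1/2·7.5=3.75
n=1: y=3.75, sp=3, e=sp−y=-0.75; I=2.25, D=e−e_prev=-3.75; u=3/4·(-0.75)+3/4·2.25+1·(-3.75)=-2.625; next y=4/5·3.75+1/2·(-2.625)=1.6875
n=2: y=1.6875, sp=3, e=sp−y=1.3125; I=3.5625, D=e−e_prev=2.0625; u=3/4·1.3125+3/4·3.5625+1·2.0625=5.71875; next y=4/5·1.6875+1/2·5.71875=4.209375
n=3: y=4.209375, sp=3, e=sp−y=-1.209375; I=2.353125, D=e−e_prev=-2.521875; u=3/4·(-1.209375)+3/4·2.353125+1·(-2.521875)≈-1.664063; next y=4/5·4.209375+1/2·(-1.664063)≈2.535469
n=4: y≈2.535469, sp=3, e=sp−y≈0.464531; I≈2.817656, D=e−e_prev≈1.673906; u=3/4·0.464531+3/4·2.817656+1·1.673906≈4.135547; next y=4/5·2.535469+1/2·4.135547≈4.096148
n=5: y≈4.096148, sp=3, e=sp−y≈-1.096148; I≈1.721508, D=e−e_prev≈-1.560680; u=3/4·(-1.096148)+3/4·1.721508+1·(-1.560680)≈-1.091660; next y=4/5·4.096148+1/2·(-1.091660)≈2.731089
n=6: y≈2.731089, sp=3, e=sp−y≈0.268911; I≈1.990419, D=e−e_prev≈1.365060; u=3/4·0.268911+3/4·1.990419+1·1.365060≈3.059558; next y=4/5·2.731089+1/2·3.059558≈3.714650
n=7: y≈3.714650, sp=3, e=sp−y≈-0.714650; I≈1.275769, D=e−e_prev≈-0.983561; u=3/4·(-0.714650)+3/4·1.275769+1·(-0.983561)≈-0.562721; next y=4/5·3.714650+1/2·(-0.562721)≈2.690359
n=8: y≈2.690359, sp=3, e=sp−y≈0.309641; I≈1.585410, D=e−e_prev≈1.024291; u=3/4·0.309641+3/4·1.585410+1·1.024291≈2.445579; next y=4/5·2.690359+1/2·2.445579≈3.375077
n=9: y≈3.375077, sp=3, e=sp−y≈-0.375077; I≈1.210333, D=e−e_prev≈-0.684718; u=3/4·(-0.375077)+3/4·1.210333+1·(-0.684718)≈-0.058275; next y=4/5·3.375077+1/2·(-0.058275)≈2.670924
n=10: y≈2.670924, sp=3, e=sp−y≈0.329076; I≈1.539410, D=e−e_prev≈0.704153; u=3/4·0.329076+3/4·1.539410+1·0.704153≈2.105517; next y=4/5·2.670924+1/2·2.105517≈3.189498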